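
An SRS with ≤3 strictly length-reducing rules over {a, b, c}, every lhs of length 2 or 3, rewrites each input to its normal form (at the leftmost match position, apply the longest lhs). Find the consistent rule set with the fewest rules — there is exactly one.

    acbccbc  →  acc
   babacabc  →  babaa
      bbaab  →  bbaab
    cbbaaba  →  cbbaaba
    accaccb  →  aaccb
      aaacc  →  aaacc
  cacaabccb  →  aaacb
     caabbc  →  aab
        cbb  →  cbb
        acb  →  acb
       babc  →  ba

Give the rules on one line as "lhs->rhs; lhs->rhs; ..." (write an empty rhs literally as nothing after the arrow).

  | acbccbc => accbc => acc
  | babacabc => babaabc => babaa
  | bbaab
  | cbbaaba

bc->; ca->a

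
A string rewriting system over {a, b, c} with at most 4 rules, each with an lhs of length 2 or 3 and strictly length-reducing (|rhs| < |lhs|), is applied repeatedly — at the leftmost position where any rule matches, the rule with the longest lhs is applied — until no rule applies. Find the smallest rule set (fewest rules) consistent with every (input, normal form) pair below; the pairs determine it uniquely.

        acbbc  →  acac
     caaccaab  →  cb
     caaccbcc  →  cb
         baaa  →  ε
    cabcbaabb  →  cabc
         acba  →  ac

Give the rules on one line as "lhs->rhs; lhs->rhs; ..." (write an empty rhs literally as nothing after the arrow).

aa->; ba->; bb->a; cc->

  | acbbc => acac
  | caaccaab => cccaab => caab => cb
  | caaccbcc => cccbcc => cbcc => cb
  | baaa => aa => ε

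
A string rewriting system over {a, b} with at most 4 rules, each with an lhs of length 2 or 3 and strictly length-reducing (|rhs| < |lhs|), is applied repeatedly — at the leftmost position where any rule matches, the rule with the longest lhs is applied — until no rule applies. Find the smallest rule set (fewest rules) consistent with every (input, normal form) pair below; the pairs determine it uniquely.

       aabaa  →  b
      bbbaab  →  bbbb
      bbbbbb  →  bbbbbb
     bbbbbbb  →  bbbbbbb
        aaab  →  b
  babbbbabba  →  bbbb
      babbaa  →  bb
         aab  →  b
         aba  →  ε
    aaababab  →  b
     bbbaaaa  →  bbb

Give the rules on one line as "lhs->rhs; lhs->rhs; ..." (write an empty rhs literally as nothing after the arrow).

ab->b; ba->; baa->b

  | aabaa => abaa => baa => b
  | bbbaab => bbbb
  | bbbbbb
  | bbbbbbb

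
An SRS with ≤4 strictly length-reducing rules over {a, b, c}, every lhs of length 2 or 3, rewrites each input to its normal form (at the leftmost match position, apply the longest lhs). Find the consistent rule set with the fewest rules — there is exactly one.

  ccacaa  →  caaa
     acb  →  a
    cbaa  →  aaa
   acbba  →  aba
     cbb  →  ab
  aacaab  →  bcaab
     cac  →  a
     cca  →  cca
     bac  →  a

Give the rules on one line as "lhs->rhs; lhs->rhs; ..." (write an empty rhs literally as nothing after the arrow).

  | ccacaa => ccbaa => caaa
  | acb => bb => a
  | cbaa => aaa
  | acbba => bbba => aba

aac->bc; ac->b; bb->a; cb->a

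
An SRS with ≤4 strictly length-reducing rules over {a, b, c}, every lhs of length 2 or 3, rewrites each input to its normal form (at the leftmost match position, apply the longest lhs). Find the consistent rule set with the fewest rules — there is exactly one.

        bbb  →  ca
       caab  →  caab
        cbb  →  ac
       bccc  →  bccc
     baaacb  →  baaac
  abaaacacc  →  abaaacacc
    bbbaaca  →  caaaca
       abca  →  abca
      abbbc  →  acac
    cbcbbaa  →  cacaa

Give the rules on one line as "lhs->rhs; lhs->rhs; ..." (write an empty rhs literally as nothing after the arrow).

bbb->ca; cb->c; cbb->ac

  | bbb => ca
  | caab
  | cbb => ac
  | bccc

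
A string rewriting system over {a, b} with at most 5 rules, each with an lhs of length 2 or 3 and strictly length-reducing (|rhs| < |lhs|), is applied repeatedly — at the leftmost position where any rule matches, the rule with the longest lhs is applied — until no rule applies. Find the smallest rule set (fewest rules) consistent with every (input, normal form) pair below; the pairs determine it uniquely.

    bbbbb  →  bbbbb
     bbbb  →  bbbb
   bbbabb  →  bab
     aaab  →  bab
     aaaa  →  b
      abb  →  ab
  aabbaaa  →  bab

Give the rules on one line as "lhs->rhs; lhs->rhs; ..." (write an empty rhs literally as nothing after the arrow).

aa->b; abb->ab; baa->b; bba->ab

  | bbbbb
  | bbbb
  | bbbabb => babbb => babb => bab
  | aaab => bab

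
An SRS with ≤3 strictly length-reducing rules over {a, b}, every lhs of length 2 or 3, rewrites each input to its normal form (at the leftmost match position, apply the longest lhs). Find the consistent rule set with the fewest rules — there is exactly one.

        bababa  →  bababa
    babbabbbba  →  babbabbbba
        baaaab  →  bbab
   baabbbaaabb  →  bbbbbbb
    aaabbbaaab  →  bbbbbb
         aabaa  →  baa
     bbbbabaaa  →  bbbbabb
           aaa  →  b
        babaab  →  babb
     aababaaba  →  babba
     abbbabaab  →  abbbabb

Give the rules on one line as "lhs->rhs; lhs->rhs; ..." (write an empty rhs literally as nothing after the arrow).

aaa->b; aab->b

  | bababa
  | babbabbbba
  | baaaab => bbab
  | baabbbaaabb => bbbbaaabb => bbbbbbb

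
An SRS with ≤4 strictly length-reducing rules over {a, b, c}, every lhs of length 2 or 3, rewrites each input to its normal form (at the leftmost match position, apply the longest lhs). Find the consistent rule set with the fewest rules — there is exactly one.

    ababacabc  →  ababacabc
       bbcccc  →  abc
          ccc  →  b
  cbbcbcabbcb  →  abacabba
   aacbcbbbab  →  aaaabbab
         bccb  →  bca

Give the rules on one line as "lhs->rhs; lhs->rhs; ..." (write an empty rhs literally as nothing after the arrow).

bbb->ab; cb->a; ccc->b

  | ababacabc
  | bbcccc => bbbc => abc
  | ccc => b
  | cbbcbcabbcb => abcbcabbcb => abacabbcb => abacabba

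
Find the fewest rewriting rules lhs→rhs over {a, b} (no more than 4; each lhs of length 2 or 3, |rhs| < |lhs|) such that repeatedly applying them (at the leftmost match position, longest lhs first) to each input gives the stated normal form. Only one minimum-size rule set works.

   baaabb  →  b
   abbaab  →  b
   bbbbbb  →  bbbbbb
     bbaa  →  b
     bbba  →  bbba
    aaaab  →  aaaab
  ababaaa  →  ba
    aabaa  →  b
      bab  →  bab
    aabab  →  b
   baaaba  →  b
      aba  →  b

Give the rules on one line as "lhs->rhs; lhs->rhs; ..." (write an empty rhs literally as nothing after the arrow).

aba->b; abb->b; baa->

  | baaabb => abb => b
  | abbaab => baab => b
  | bbbbbb
  | bbaa => b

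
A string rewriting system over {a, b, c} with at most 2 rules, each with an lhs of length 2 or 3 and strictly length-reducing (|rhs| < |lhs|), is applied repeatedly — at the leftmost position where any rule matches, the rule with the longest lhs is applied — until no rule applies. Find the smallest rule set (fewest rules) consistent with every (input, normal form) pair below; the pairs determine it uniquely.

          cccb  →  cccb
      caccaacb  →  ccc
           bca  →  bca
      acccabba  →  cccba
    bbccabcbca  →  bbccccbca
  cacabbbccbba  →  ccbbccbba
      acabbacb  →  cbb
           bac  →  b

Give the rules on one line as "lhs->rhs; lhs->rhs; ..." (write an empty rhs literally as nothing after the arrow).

ab->c; ac->

  | cccb
  | caccaacb => ccaacb => ccab => ccc
  | bca
  | acccabba => ccabba => cccba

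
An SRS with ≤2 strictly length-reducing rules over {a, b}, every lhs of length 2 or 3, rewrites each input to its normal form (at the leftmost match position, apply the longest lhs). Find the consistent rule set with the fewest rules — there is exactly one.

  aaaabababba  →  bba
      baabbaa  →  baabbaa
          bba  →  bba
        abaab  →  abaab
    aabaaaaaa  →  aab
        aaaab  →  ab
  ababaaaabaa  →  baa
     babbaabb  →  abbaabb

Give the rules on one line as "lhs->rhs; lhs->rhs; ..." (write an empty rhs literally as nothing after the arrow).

aaa->; bab->ab

  | aaaabababba => abababba => aababba => aaabba => bba
  | baabbaa
  | bba
  | abaab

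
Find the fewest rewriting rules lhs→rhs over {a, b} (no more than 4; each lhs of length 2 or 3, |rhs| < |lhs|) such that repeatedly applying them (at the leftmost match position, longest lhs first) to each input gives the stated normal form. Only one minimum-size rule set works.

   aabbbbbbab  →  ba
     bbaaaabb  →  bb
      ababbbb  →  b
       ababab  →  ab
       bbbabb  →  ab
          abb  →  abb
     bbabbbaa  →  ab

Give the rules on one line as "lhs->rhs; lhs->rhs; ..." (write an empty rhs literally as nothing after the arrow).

aa->; bab->a; bbb->b

  | aabbbbbbab => bbbbbbab => bbbbab => bbab => ba
  | bbaaaabb => bbaabb => bbbb => bb
  | ababbbb => aabbb => bbb => b
  | ababab => aaab => ab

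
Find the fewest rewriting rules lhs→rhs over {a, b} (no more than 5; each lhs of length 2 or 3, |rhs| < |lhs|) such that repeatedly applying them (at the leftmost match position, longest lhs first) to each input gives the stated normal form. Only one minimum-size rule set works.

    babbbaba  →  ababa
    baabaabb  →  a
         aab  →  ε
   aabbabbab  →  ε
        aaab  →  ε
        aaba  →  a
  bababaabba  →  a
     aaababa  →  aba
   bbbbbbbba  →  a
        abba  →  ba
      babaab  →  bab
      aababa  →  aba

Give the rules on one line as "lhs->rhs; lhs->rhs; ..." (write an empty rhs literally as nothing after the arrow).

aa->a; aab->; abb->b; bb->a

  | babbbaba => bbbaba => ababa
  | baabaabb => baabb => bb => a
  | aab => ε
  | aabbabbab => babbab => bbab => aab => ε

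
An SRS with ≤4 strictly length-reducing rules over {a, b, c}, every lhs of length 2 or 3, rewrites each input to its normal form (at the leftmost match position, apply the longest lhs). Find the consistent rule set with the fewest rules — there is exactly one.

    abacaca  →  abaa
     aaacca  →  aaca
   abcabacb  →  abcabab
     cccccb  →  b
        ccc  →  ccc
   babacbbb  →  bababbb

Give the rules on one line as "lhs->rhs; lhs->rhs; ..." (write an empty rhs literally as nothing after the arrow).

acc->c; cac->; cb->b

  | abacaca => abaa
  | aaacca => aaca
  | abcabacb => abcabab
  | cccccb => ccccb => cccb => ccb => cb => b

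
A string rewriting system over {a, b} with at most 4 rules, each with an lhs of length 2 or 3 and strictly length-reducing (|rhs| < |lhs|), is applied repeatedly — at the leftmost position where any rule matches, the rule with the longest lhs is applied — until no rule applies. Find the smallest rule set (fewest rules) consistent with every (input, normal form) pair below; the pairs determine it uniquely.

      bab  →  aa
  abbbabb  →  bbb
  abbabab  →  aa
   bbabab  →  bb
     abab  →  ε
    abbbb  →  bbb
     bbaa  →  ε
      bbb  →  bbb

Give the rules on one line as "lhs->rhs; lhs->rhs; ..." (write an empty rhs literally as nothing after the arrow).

ab->; ba->; bab->aa; bba->b

  | bab => aa
  | abbbabb => bbabb => bbb
  | abbabab => babab => aaab => aa
  | bbabab => bbab => bb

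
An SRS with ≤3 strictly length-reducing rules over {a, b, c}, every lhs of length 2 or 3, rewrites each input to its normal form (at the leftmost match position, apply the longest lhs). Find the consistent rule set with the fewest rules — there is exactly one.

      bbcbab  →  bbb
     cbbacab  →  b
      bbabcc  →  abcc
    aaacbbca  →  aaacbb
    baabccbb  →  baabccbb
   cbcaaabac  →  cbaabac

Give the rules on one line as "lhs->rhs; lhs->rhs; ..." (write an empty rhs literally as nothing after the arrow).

  | bbcbab => bbcab => bbb
  | cbbacab => cbbab => cbab => cab => b
  | bbabcc => babcc => abcc
  | aaacbbca => aaacbb

bab->ab; ca->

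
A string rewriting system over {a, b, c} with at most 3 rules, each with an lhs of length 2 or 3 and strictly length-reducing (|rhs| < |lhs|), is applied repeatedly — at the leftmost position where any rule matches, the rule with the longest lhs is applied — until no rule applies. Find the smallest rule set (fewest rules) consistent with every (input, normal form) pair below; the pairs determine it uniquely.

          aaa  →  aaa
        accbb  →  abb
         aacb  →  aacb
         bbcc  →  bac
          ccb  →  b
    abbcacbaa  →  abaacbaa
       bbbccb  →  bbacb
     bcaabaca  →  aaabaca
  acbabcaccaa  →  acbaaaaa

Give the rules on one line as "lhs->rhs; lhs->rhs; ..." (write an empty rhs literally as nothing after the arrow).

  | aaa
  | accbb => abb
  | aacb
  | bbcc => bac

bc->a; cc->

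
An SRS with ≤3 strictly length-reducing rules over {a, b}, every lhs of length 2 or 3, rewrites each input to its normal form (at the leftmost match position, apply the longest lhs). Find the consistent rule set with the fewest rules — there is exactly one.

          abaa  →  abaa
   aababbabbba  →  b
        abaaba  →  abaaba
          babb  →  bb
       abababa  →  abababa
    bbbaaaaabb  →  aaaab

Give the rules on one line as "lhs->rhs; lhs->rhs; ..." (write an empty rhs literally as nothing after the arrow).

abb->b; bba->b; bbb->

  | abaa
  | aababbabbba => aabbabbba => ababbba => abbba => bba => b
  | abaaba
  | babb => bb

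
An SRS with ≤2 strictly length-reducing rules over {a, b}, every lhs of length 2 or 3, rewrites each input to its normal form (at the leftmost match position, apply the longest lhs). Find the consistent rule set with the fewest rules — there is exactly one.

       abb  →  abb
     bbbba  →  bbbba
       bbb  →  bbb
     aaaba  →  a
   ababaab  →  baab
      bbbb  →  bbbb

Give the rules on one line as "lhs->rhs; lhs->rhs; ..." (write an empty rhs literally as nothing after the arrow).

aaa->aa; aba->

  | abb
  | bbbba
  | bbb
  | aaaba => aaba => a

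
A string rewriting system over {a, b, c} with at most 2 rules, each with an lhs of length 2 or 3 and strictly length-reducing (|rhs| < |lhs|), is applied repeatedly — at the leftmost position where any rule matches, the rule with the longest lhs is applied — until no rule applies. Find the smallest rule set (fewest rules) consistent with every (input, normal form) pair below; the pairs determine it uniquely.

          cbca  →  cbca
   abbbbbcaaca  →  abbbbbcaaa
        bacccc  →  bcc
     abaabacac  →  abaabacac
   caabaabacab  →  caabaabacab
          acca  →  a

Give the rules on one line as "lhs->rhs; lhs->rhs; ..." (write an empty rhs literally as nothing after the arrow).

  | cbca
  | abbbbbcaaca => abbbbbcaaa
  | bacccc => bcc
  | abaabacac

aac->aa; acc->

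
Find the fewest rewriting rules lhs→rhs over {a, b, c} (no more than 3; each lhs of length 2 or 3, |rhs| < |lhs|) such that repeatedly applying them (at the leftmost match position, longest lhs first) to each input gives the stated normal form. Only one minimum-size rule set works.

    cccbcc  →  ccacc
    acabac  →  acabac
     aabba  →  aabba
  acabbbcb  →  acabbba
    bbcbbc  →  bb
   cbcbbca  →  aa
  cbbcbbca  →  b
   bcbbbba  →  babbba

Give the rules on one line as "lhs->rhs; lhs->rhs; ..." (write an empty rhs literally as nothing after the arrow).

abc->; bca->; cb->a

  | cccbcc => ccacc
  | acabac
  | aabba
  | acabbbcb => acabbba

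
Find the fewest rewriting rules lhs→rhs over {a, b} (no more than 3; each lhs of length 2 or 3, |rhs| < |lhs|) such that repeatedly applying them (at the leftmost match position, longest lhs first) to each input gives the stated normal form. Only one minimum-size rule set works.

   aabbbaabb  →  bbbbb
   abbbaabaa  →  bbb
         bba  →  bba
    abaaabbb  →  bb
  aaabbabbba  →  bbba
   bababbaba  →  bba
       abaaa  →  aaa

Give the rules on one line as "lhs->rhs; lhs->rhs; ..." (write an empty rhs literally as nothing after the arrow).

  | aabbbaabb => bbbaabb => bbbbb
  | abbbaabaa => bbaabaa => bbbaa => bbb
  | bba
  | abaaabbb => aaabbb => abbb => bb

aab->b; ab->; baa->b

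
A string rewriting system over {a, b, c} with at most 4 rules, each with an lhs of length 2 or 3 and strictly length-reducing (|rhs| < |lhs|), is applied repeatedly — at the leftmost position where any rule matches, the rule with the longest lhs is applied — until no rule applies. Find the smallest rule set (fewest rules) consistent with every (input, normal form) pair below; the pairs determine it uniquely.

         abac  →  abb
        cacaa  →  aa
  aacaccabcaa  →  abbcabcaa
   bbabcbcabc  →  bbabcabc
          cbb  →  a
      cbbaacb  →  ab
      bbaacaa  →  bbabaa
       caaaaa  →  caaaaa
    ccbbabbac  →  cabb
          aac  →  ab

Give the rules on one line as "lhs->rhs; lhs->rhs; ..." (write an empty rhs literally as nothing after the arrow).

aab->a; ac->b; cb->; cbb->a

  | abac => abb
  | cacaa => cbaa => aa
  | aacaccabcaa => abaccabcaa => abbcabcaa
  | bbabcbcabc => bbabcabc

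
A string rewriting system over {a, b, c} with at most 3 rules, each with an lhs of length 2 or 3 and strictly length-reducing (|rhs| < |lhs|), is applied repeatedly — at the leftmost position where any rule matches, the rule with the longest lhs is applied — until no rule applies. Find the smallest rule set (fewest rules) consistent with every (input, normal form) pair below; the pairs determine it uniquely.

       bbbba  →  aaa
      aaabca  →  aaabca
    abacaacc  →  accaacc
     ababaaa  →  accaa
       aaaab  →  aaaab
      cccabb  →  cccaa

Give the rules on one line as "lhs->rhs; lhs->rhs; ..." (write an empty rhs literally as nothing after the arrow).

ba->c; bb->a

  | bbbba => abba => aaa
  | aaabca
  | abacaacc => accaacc
  | ababaaa => acbaaa => accaa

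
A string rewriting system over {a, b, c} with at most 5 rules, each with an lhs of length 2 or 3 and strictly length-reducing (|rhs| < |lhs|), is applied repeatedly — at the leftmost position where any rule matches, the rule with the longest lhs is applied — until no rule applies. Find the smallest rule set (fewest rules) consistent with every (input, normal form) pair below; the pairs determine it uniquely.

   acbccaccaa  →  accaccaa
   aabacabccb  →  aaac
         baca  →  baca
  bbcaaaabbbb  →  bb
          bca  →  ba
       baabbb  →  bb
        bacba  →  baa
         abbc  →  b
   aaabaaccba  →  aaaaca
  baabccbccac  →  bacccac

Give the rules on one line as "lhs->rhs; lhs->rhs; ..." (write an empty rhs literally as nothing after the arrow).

ab->; bc->b; cab->a; cb->

  | acbccaccaa => accaccaa
  | aabacabccb => aacabccb => aaaccb => aaac
  | baca
  | bbcaaaabbbb => bbaaaabbbb => bbaaabbb => bbaabb => bbab => bb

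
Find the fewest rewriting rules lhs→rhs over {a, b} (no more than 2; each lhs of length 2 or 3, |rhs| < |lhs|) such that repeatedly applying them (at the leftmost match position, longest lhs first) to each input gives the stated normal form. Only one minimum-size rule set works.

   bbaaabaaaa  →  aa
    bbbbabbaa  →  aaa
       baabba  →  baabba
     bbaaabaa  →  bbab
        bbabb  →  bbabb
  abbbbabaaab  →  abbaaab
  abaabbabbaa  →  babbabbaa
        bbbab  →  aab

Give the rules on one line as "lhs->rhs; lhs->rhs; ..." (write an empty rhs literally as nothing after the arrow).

  | bbaaabaaaa => bbaabaaa => bbabaa => bbba => aa
  | bbbbabbaa => ababbaa => bbbaa => aaa
  | baabba
  | bbaaabaa => bbaaba => bbab

aba->b; bbb->a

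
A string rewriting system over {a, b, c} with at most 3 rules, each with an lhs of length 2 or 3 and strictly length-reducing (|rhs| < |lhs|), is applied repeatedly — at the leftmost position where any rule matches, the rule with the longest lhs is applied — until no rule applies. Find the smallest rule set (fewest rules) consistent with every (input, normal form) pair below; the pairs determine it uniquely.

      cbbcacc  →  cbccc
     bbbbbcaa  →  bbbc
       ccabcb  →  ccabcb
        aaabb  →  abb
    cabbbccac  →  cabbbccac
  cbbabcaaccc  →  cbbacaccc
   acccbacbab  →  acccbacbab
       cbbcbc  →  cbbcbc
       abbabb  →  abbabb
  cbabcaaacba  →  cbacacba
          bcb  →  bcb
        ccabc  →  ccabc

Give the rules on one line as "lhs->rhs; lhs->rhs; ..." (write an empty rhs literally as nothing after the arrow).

  | cbbcacc => cbccc
  | bbbbbcaa => bbbbca => bbbc
  | ccabcb
  | aaabb => aabb => abb

aa->a; bca->c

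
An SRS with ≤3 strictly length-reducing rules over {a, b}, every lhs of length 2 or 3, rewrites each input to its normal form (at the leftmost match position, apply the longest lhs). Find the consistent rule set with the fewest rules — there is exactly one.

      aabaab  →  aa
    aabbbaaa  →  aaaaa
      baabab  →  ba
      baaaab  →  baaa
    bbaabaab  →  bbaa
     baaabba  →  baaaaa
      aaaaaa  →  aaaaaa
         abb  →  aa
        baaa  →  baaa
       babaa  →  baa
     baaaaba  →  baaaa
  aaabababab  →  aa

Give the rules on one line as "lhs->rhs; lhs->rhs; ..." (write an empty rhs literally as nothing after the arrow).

  | aabaab => aaab => aa
  | aabbbaaa => aaabaaa => aaaaa
  | baabab => baab => ba
  | baaaab => baaa

ab->; abb->aa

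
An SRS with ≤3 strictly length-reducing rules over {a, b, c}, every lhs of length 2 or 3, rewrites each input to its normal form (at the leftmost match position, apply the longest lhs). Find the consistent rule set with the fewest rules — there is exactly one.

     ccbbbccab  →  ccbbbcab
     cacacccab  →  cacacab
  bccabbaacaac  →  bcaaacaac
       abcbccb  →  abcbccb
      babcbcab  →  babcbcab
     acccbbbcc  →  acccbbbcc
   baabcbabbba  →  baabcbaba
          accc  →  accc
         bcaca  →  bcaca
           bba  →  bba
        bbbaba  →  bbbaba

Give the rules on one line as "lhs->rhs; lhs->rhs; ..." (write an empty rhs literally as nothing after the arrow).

  | ccbbbccab => ccbbbcab
  | cacacccab => cacaccab => cacacab
  | bccabbaacaac => bcabbaacaac => bcaaacaac
  | abcbccb

abb->a; cca->ca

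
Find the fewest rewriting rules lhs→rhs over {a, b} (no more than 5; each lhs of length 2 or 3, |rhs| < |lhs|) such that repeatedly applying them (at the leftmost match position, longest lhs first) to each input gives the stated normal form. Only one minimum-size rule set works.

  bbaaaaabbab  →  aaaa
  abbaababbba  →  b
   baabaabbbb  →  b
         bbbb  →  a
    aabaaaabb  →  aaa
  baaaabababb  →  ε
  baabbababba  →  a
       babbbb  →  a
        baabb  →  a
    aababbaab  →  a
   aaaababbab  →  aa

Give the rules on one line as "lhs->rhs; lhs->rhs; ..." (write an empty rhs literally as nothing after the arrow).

ab->; ba->b; bb->a; bbb->bb

  | bbaaaaabbab => aaaaaabbab => aaaaabab => aaaaab => aaaa
  | abbaababbba => baababbba => bababbba => bbabbba => aabbba => abba => ba => b
  | baabaabbbb => babaabbbb => bbaabbbb => aaabbbb => aabbb => abb => b
  | bbbb => bbb => bb => a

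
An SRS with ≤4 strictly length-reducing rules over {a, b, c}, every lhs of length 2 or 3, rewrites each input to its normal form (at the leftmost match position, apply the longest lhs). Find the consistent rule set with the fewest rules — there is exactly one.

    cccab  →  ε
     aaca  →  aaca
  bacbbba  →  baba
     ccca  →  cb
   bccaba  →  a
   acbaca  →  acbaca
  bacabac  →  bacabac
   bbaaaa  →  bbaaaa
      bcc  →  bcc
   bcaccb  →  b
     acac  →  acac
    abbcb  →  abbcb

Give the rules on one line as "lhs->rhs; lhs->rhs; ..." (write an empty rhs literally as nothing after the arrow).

acc->b; bbb->; cbb->; cca->b

  | cccab => cbb => ε
  | aaca
  | bacbbba => baba
  | ccca => cb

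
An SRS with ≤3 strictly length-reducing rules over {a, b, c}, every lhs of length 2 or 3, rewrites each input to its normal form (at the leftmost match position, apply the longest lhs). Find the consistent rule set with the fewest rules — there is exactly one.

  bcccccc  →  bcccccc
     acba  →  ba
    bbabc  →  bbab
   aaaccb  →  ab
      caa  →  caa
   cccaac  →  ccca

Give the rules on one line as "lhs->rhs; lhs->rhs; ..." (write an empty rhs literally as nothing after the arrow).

abc->ab; ac->

  | bcccccc
  | acba => ba
  | bbabc => bbab
  | aaaccb => aacb => ab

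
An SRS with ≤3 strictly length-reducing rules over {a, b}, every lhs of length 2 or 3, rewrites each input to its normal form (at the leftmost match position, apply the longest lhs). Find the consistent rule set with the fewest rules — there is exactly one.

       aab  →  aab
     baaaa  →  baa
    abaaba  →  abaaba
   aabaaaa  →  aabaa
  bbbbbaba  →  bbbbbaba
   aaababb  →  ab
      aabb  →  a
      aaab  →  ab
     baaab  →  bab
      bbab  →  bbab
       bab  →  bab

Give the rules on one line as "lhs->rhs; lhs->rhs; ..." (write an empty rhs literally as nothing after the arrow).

aaa->a; abb->

  | aab
  | baaaa => baa
  | abaaba
  | aabaaaa => aabaa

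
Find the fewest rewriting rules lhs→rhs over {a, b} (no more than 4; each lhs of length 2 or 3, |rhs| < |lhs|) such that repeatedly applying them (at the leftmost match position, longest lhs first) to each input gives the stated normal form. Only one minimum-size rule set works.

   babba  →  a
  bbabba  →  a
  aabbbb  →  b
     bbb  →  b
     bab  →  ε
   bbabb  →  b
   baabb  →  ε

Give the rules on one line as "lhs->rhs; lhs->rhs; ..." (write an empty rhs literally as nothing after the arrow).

ab->; ba->a; bb->b

  | babba => abba => ba => a
  | bbabba => babba => abba => ba => a
  | aabbbb => abbb => bb => b
  | bbb => bb => b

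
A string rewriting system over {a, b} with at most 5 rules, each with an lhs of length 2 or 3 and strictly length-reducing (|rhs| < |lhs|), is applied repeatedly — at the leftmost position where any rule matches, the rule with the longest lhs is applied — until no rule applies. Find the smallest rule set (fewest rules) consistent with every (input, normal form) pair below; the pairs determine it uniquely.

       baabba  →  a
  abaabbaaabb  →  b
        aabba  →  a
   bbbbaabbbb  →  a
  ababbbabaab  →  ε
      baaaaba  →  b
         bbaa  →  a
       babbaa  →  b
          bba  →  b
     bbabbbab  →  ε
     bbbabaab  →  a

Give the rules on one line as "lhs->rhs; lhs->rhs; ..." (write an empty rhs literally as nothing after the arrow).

aa->b; ab->; ba->a; bb->a

  | baabba => aabba => bbba => aba => a
  | abaabbaaabb => aabbaaabb => bbbaaabb => abaaabb => aaabb => babb => abb => b
  | aabba => bbba => aba => a
  | bbbbaabbbb => abbaabbbb => baabbbb => aabbbb => bbbbb => abbb => bb => a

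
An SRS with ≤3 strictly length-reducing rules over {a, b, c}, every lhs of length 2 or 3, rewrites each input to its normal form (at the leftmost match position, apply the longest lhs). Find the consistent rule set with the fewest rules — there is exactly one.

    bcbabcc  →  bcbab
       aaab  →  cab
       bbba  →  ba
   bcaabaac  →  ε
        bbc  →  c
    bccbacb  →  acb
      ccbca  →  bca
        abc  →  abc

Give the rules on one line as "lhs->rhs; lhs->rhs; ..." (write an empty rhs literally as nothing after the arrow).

aa->c; bb->; cc->

  | bcbabcc => bcbab
  | aaab => cab
  | bbba => ba
  | bcaabaac => bccbaac => bbaac => aac => cc => ε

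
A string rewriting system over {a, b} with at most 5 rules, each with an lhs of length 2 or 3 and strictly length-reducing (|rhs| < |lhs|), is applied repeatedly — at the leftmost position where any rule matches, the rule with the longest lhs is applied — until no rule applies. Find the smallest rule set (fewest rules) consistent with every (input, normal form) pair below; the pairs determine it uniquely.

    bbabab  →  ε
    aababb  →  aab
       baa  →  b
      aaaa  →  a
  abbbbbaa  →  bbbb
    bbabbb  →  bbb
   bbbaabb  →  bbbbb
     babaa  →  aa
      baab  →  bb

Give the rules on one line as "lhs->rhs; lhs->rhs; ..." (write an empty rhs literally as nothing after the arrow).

  | bbabab => bab => ε
  | aababb => aab
  | baa => b
  | aaaa => a

aaa->; abb->b; baa->b; bab->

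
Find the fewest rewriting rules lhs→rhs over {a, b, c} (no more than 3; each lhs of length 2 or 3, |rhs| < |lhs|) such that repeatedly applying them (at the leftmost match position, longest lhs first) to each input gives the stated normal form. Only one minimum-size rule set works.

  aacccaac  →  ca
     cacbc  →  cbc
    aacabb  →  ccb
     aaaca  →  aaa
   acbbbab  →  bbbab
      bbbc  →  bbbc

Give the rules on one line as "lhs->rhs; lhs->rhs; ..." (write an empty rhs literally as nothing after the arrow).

  | aacccaac => accaac => caac => ca
  | cacbc => cbc
  | aacabb => aabb => ccb
  | aaaca => aaa

aab->cc; ac->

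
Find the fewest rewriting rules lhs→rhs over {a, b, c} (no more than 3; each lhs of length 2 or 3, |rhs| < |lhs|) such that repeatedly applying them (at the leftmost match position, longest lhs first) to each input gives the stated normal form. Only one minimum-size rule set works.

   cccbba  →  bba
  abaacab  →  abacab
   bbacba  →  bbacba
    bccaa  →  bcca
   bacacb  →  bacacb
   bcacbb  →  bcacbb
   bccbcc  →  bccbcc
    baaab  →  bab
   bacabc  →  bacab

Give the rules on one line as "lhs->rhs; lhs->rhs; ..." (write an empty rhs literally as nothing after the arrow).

aa->a; abc->ab; ccc->

  | cccbba => bba
  | abaacab => abacab
  | bbacba
  | bccaa => bcca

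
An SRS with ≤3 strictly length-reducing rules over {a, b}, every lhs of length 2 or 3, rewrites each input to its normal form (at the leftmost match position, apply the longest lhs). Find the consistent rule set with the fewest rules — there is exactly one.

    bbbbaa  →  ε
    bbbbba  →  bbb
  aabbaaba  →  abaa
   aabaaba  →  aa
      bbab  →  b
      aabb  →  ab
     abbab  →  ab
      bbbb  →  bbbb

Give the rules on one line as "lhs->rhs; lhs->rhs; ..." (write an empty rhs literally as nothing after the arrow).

aaa->aa; aab->a; bba->

  | bbbbaa => bba => ε
  | bbbbba => bbb
  | aabbaaba => abaaba => abaa
  | aabaaba => aaaba => aaba => aa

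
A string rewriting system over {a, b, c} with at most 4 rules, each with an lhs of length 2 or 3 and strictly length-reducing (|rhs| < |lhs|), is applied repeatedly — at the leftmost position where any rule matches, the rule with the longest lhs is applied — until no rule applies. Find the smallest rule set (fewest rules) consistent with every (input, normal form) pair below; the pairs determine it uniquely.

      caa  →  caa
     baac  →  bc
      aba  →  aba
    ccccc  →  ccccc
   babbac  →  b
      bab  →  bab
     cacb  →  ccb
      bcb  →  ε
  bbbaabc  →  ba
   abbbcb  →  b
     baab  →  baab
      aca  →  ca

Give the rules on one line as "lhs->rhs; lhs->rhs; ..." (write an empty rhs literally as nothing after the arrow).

abc->; ac->c; bb->b; bcb->

  | caa
  | baac => bac => bc
  | aba
  | ccccc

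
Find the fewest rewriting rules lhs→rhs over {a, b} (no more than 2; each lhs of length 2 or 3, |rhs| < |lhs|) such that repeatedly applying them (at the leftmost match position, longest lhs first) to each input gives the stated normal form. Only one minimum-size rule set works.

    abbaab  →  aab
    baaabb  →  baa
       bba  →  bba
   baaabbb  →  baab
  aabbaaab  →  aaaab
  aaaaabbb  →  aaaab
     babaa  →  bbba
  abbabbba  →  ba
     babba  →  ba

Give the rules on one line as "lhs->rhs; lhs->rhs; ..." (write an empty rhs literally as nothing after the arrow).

aba->bb; abb->

  | abbaab => aab
  | baaabb => baa
  | bba
  | baaabbb => baab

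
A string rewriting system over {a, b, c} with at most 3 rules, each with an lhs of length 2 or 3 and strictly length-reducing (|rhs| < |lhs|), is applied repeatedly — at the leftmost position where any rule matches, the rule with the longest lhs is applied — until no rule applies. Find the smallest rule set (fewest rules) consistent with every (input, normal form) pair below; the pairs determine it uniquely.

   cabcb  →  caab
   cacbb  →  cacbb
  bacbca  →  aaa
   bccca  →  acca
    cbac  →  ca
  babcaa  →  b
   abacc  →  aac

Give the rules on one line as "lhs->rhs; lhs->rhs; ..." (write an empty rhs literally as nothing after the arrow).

ba->b; bc->a

  | cabcb => caab
  | cacbb
  | bacbca => bcbca => abca => aaa
  | bccca => acca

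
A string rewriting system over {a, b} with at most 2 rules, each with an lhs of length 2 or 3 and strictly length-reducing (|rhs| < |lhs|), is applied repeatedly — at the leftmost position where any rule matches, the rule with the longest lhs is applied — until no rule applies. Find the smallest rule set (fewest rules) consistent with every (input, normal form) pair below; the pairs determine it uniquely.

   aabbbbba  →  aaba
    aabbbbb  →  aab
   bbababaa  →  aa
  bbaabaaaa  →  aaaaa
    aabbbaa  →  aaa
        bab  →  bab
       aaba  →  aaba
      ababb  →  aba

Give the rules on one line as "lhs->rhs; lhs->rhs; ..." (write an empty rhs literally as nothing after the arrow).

  | aabbbbba => aabbba => aaba
  | aabbbbb => aabbb => aab
  | bbababaa => ababaa => abaa => aa
  | bbaabaaaa => aabaaaa => aaaaa

baa->a; bb->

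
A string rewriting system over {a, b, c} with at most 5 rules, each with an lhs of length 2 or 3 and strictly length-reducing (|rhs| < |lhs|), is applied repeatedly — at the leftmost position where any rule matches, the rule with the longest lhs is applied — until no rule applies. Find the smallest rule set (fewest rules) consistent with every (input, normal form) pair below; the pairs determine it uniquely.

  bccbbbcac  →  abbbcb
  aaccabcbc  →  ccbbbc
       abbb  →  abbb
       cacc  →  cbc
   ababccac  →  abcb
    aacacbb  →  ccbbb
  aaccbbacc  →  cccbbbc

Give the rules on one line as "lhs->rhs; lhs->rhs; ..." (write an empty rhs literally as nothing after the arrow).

aa->c; ac->b; bcc->a; cab->ba

  | bccbbbcac => abbbcac => abbbcb
  | aaccabcbc => cccabcbc => ccbacbc => ccbbbc
  | abbb
  | cacc => cbc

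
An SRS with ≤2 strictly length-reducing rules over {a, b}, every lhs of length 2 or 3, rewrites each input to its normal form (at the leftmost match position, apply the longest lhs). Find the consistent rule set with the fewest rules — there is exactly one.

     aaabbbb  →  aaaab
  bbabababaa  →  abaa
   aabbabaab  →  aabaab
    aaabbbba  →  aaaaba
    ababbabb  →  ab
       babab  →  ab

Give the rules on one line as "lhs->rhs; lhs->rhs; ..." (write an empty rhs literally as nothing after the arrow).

  | aaabbbb => aaaab
  | bbabababaa => bababaa => abaa
  | aabbabaab => aabaab
  | aaabbbba => aaaaba

bab->; bbb->a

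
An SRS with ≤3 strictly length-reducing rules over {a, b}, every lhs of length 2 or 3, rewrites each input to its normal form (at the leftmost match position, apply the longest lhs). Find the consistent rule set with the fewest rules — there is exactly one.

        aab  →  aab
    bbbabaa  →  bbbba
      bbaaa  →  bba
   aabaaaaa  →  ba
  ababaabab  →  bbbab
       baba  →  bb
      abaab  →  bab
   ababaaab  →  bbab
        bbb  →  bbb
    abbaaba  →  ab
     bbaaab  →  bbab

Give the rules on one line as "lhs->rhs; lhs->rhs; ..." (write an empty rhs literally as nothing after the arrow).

aba->b; abb->; baa->b

  | aab
  | bbbabaa => bbbba
  | bbaaa => bba
  | aabaaaaa => abaaaa => baaa => ba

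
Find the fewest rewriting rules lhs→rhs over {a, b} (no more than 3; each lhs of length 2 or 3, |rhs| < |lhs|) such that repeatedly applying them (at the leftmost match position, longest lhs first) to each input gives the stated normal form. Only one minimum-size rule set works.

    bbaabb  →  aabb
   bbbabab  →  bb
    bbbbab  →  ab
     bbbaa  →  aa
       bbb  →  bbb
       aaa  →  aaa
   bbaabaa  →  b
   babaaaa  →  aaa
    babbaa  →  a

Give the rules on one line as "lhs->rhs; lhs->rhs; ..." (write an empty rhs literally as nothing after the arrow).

  | bbaabb => baabb => aabb
  | bbbabab => bbabab => babab => abab => bb
  | bbbbab => bbbab => bbab => bab => ab
  | bbbaa => bbaa => baa => aa

aba->b; ba->a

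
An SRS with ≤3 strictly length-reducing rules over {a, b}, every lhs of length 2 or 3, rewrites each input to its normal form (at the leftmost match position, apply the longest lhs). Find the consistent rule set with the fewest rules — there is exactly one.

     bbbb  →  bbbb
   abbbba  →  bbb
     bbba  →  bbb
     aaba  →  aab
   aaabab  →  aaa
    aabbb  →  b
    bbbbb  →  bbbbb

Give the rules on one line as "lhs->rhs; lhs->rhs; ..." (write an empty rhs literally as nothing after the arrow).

  | bbbb
  | abbbba => bbba => bbb
  | bbba => bbb
  | aaba => aab

abb->b; ba->b; bab->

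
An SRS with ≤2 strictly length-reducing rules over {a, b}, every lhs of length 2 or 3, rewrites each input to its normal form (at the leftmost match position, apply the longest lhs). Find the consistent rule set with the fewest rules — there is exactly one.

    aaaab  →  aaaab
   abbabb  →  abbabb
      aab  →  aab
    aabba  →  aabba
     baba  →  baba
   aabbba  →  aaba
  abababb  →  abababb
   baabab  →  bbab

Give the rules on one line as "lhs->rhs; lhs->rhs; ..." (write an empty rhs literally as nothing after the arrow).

  | aaaab
  | abbabb
  | aab
  | aabba

baa->b; bbb->b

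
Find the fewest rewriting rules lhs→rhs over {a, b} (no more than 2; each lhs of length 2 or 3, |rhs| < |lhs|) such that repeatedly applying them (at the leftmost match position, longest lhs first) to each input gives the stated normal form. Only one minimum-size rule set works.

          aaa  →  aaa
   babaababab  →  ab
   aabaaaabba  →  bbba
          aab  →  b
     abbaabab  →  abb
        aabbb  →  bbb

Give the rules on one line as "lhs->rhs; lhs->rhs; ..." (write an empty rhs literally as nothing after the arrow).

  | aaa
  | babaababab => aababab => babab => ab
  | aabaaaabba => baaaabba => baabba => bbba
  | aab => b

aab->b; bab->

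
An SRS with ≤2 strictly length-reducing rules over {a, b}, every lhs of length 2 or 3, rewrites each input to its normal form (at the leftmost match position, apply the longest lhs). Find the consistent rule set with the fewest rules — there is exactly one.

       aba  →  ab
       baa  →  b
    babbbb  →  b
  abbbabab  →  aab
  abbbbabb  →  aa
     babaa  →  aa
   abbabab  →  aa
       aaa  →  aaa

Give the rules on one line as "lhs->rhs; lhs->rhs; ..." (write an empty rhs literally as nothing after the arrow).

ba->b; bb->

  | aba => ab
  | baa => ba => b
  | babbbb => bbbbb => bbb => b
  | abbbabab => ababab => abbab => aab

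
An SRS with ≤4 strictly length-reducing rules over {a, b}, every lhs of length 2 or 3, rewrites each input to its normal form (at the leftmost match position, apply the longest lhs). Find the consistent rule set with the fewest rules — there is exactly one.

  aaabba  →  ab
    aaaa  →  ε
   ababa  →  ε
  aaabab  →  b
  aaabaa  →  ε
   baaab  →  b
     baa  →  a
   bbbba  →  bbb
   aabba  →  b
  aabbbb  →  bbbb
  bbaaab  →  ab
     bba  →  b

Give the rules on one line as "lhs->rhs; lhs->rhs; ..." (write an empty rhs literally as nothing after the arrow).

  | aaabba => abba => ab
  | aaaa => aa => ε
  | ababa => aaba => ba => ε
  | aaabab => abab => aab => b

aa->; ba->; bab->ab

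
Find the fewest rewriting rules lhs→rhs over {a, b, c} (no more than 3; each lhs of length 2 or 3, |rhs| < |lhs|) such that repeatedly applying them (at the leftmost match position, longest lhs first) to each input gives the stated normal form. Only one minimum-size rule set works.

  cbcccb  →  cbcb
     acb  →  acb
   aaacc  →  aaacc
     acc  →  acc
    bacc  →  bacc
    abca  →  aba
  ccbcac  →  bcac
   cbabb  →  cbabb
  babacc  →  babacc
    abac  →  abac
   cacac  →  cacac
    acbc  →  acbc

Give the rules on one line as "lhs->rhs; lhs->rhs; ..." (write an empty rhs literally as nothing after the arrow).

abc->ab; ccb->b

  | cbcccb => cbcb
  | acb
  | aaacc
  | acc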